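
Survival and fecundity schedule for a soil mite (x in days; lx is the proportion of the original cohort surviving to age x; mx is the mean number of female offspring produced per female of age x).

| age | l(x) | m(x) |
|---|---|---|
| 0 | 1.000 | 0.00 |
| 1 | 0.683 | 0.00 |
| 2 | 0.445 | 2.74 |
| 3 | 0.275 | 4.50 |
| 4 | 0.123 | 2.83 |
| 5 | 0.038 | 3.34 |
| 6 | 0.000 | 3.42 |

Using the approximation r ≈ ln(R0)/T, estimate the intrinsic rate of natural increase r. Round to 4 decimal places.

0.3856

R0 = Σ lx·mx = 0 + 0 + 1.2193 + 1.2375 + 0.34809 + 0.12692 + 0 = 2.93181
Σ x·lx·mx = 8.17806; T = 8.17806/2.93181 = 2.78942…
r ≈ ln(R0)/T = ln(2.93181)/2.78942… = 0.385607… → 0.3856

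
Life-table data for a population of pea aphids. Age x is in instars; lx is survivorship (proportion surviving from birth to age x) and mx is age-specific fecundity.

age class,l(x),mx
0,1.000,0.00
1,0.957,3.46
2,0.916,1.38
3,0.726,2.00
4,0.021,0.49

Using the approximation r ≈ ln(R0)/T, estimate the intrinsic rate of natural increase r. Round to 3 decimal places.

1.060

R0 = Σ lx·mx = 0 + 3.31122 + 1.26408 + 1.452 + 0.01029 = 6.03759
Σ x·lx·mx = 10.23654; T = 10.23654/6.03759 = 1.69547…
r ≈ ln(R0)/T = ln(6.03759)/1.69547… = 1.06048… → 1.060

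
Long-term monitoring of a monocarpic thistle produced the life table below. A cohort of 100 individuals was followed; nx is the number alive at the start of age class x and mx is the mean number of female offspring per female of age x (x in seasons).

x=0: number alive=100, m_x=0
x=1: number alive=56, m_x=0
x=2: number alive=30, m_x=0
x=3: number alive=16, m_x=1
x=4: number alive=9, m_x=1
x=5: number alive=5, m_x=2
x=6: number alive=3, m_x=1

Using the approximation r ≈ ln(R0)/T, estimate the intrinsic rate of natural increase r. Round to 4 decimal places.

-0.2419

lx = nx/n0 = nx/100: 1, 0.56, 0.3, 0.16, 0.09, 0.05, 0.03
R0 = Σ lx·mx = 0 + 0 + 0 + 0.16 + 0.09 + 0.1 + 0.03 = 0.38
Σ x·lx·mx = 1.52; T = 1.52/0.38 = 4
r ≈ ln(R0)/T = ln(0.38)/4 = -0.241896… → -0.2419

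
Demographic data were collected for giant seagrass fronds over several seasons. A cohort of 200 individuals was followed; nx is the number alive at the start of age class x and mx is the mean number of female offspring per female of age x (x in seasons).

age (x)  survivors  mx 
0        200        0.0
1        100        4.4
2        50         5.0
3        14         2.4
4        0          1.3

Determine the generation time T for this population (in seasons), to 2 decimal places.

1.44

lx = nx/n0 = nx/200: 1, 0.5, 0.25, 0.07, 0
lx·mx: 0, 2.2, 1.25, 0.168, 0 → R0 = 3.618
x·lx·mx: 0, 2.2, 2.5, 0.504, 0 → Σ = 5.204
T = 5.204 / 3.618 = 1.438364… → 1.44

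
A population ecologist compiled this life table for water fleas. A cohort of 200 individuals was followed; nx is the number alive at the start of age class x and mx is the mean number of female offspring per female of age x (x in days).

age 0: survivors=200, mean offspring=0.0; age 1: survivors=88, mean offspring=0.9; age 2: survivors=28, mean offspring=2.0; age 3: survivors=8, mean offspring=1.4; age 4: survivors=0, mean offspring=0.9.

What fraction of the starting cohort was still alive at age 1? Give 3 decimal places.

l_1 = n_1/n_0 = 88/200 = 0.44 → 0.440

0.440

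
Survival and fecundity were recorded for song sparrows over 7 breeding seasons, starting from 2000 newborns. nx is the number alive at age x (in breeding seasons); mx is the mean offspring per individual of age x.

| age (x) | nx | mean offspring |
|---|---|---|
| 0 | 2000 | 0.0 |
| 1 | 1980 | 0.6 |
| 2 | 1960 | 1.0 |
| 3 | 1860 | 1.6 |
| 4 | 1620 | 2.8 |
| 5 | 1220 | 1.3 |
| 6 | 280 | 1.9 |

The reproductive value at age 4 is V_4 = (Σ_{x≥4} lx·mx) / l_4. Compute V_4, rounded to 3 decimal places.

4.107

lx = nx/n0 = nx/2000: 1, 0.99, 0.98, 0.93, 0.81, 0.61, 0.14
lx·mx for x ≥ 4: 2.268, 0.793, 0.266 → sum = 3.327
V_4 = 3.327 / l_4 = 3.327 / 0.81 = 4.107407… → 4.107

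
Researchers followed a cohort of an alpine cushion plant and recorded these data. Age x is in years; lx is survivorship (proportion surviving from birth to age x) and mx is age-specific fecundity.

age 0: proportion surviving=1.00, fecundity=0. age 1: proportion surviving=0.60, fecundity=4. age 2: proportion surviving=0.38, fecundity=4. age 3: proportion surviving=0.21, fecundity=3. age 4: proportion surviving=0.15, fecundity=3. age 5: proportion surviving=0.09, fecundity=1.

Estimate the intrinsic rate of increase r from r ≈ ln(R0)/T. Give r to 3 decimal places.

0.865

R0 = Σ lx·mx = 0 + 2.4 + 1.52 + 0.63 + 0.45 + 0.09 = 5.09
Σ x·lx·mx = 9.58; T = 9.58/5.09 = 1.88212…
r ≈ ln(R0)/T = ln(5.09)/1.88212… = 0.8646… → 0.865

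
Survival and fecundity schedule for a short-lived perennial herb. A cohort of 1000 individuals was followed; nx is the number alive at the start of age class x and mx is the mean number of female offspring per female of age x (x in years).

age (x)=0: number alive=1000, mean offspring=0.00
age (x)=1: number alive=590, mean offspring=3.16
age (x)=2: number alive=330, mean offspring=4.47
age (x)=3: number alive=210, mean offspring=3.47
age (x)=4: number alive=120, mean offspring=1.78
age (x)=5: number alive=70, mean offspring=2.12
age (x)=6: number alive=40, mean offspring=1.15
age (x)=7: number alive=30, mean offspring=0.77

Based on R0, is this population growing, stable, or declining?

lx = nx/n0 = nx/1000: 1, 0.59, 0.33, 0.21, 0.12, 0.07, 0.04, 0.03
R0 = Σ lx·mx = 0 + 1.8644 + 1.4751 + 0.7287 + 0.2136 + 0.1484 + 0.046 + 0.0231 = 4.4993
R0 > 1, so the population is growing.

growing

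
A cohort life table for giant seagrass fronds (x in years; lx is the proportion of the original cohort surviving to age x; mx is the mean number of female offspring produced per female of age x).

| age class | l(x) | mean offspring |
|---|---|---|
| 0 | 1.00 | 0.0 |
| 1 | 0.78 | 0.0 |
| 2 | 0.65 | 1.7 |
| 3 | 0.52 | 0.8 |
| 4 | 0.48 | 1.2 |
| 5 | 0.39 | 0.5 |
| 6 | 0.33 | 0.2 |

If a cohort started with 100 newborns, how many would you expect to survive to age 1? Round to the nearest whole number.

Expected survivors = N0 · l_1 = 100 × 0.78 = 78 → 78

78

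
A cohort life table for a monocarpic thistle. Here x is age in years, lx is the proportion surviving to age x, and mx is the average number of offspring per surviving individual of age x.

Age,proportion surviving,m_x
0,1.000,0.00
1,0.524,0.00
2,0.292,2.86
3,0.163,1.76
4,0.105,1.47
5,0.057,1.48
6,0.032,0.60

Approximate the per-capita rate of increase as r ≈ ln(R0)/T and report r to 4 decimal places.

R0 = Σ lx·mx = 0 + 0 + 0.83512 + 0.28688 + 0.15435 + 0.08436 + 0.0192 = 1.37991
Σ x·lx·mx = 3.68528; T = 3.68528/1.37991 = 2.67067…
r ≈ ln(R0)/T = ln(1.37991)/2.67067… = 0.120576… → 0.1206

0.1206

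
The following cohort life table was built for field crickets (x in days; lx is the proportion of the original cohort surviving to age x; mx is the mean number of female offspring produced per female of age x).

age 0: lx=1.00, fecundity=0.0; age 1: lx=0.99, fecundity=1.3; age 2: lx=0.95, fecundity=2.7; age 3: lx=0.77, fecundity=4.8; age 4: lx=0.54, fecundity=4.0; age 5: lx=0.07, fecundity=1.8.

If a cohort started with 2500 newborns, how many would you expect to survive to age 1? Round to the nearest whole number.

Expected survivors = N0 · l_1 = 2500 × 0.99 = 2475 → 2475

2475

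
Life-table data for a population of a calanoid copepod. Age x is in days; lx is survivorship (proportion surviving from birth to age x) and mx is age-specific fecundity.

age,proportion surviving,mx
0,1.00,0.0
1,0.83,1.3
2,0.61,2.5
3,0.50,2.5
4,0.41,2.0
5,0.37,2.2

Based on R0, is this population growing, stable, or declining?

growing

R0 = Σ lx·mx = 0 + 1.079 + 1.525 + 1.25 + 0.82 + 0.814 = 5.488
R0 > 1, so the population is growing.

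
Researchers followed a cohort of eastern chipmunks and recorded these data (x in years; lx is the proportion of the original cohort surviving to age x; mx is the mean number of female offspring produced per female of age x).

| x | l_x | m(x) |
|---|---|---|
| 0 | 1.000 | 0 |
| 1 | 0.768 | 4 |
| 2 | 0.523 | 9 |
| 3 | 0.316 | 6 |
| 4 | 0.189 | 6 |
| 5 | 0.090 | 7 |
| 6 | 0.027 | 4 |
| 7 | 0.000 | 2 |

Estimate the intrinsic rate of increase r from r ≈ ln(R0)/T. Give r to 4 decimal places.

R0 = Σ lx·mx = 0 + 3.072 + 4.707 + 1.896 + 1.134 + 0.63 + 0.108 + 0 = 11.547
Σ x·lx·mx = 26.508; T = 26.508/11.547 = 2.29566…
r ≈ ln(R0)/T = ln(11.547)/2.29566… = 1.065674… → 1.0657

1.0657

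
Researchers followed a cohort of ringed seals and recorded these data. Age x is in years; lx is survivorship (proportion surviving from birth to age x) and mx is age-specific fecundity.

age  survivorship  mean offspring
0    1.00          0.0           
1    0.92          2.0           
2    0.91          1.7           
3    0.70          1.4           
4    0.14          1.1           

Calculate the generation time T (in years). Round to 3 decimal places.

1.878

lx·mx: 0, 1.84, 1.547, 0.98, 0.154 → R0 = 4.521
x·lx·mx: 0, 1.84, 3.094, 2.94, 0.616 → Σ = 8.49
T = 8.49 / 4.521 = 1.877903… → 1.878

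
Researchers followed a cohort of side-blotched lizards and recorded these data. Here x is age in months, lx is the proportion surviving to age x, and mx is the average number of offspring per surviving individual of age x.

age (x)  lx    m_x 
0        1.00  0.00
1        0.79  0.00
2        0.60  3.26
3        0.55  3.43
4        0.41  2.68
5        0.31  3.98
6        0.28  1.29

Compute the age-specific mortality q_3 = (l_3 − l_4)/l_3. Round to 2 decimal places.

0.25

q_3 = (l_3 − l_4) / l_3 = (0.55 − 0.41) / 0.55
     = 0.14 / 0.55 = 0.254545… → 0.25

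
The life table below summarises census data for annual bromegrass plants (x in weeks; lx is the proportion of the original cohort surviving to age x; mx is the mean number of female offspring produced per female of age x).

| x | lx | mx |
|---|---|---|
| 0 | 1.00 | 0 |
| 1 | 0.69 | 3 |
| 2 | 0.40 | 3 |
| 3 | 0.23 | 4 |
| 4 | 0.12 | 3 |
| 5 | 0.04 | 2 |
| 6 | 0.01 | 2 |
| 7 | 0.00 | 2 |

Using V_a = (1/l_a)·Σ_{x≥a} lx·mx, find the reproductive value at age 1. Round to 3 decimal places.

lx·mx for x ≥ 1: 2.07, 1.2, 0.92, 0.36, 0.08, 0.02, 0 → sum = 4.65
V_1 = 4.65 / l_1 = 4.65 / 0.69 = 6.73913… → 6.739

6.739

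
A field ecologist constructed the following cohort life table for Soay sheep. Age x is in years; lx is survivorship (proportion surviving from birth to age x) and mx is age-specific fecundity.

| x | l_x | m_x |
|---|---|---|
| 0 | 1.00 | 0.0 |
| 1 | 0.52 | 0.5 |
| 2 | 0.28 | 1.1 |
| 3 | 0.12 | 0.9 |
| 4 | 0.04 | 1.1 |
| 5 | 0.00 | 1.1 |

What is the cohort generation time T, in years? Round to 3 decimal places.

lx·mx: 0, 0.26, 0.308, 0.108, 0.044, 0 → R0 = 0.72
x·lx·mx: 0, 0.26, 0.616, 0.324, 0.176, 0 → Σ = 1.376
T = 1.376 / 0.72 = 1.911111… → 1.911

1.911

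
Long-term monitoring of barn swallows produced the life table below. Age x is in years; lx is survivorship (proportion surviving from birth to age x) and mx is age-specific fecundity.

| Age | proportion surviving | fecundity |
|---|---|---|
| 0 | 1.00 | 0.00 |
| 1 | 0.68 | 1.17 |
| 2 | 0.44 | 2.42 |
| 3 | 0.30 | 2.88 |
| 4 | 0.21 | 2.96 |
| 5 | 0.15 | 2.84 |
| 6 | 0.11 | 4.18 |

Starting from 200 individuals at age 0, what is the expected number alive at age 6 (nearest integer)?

22

Expected survivors = N0 · l_6 = 200 × 0.11 = 22 → 22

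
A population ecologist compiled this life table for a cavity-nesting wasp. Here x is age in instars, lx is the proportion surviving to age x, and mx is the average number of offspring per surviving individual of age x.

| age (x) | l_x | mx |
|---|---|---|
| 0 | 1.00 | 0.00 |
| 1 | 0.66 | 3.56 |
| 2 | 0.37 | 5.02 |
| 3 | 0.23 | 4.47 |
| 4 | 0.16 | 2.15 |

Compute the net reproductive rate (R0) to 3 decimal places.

lx·mx by age: 0, 2.3496, 1.8574, 1.0281, 0.344
R0 = Σ lx·mx = 5.5791 → 5.579

5.579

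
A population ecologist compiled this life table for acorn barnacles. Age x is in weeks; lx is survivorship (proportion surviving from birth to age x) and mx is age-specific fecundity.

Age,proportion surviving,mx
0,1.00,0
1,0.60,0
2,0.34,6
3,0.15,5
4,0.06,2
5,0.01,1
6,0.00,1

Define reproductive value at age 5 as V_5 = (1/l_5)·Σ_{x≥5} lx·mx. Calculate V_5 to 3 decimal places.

lx·mx for x ≥ 5: 0.01, 0 → sum = 0.01
V_5 = 0.01 / l_5 = 0.01 / 0.01 = 1 → 1.000

1.000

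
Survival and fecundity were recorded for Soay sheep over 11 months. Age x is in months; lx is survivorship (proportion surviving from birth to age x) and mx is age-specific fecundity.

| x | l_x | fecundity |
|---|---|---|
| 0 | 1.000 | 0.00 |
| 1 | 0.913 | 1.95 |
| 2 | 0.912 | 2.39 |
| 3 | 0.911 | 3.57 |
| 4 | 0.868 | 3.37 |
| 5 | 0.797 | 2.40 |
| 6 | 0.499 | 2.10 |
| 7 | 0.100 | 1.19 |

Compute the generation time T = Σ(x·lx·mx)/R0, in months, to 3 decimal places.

lx·mx: 0, 1.78035, 2.17968, 3.25227, 2.92516, 1.9128, 1.0479, 0.119 → R0 = 13.21716
x·lx·mx: 0, 1.78035, 4.35936, 9.75681, 11.70064, 9.564, 6.2874, 0.833 → Σ = 44.28156
T = 44.28156 / 13.21716 = 3.350308… → 3.350

3.350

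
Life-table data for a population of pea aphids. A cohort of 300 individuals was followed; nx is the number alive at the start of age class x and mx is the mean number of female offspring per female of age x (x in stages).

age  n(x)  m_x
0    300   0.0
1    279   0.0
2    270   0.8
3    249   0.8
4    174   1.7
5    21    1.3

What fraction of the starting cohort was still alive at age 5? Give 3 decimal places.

l_5 = n_5/n_0 = 21/300 = 0.07 → 0.070

0.070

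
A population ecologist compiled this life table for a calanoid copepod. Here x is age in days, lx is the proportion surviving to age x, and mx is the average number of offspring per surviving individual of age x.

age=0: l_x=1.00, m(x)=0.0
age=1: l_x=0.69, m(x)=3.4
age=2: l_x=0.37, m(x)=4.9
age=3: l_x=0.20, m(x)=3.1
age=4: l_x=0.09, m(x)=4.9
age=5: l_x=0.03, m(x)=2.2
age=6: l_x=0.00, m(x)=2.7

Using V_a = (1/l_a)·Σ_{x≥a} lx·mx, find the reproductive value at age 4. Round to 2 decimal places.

lx·mx for x ≥ 4: 0.441, 0.066, 0 → sum = 0.507
V_4 = 0.507 / l_4 = 0.507 / 0.09 = 5.633333… → 5.63

5.63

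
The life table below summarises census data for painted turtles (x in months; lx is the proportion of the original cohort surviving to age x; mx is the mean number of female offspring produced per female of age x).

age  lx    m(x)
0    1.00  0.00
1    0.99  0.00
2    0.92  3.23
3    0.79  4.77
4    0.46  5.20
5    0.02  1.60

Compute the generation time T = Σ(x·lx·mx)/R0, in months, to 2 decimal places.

2.94

lx·mx: 0, 0, 2.9716, 3.7683, 2.392, 0.032 → R0 = 9.1639
x·lx·mx: 0, 0, 5.9432, 11.3049, 9.568, 0.16 → Σ = 26.9761
T = 26.9761 / 9.1639 = 2.943736… → 2.94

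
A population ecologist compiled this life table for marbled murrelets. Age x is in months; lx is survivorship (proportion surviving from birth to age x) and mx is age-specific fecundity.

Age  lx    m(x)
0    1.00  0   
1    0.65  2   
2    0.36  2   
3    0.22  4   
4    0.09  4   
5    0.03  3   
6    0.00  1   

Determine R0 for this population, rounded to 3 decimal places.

3.350

lx·mx by age: 0, 1.3, 0.72, 0.88, 0.36, 0.09, 0
R0 = Σ lx·mx = 3.35 → 3.350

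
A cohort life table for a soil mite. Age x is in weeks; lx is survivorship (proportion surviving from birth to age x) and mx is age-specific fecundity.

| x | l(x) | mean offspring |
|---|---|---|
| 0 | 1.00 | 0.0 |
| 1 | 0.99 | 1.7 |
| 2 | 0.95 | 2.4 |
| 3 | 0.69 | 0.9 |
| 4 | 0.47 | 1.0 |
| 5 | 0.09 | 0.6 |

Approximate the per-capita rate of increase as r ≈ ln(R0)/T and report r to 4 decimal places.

R0 = Σ lx·mx = 0 + 1.683 + 2.28 + 0.621 + 0.47 + 0.054 = 5.108
Σ x·lx·mx = 10.256; T = 10.256/5.108 = 2.00783…
r ≈ ln(R0)/T = ln(5.108)/2.00783… = 0.812224… → 0.8122

0.8122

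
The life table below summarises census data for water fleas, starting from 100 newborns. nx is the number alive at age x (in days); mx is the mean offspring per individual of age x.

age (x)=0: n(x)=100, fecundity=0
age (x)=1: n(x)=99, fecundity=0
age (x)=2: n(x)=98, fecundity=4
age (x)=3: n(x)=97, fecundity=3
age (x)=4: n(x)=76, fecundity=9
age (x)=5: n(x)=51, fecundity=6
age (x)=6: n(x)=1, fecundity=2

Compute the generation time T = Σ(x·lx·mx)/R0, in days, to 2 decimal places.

3.54

lx = nx/n0 = nx/100: 1, 0.99, 0.98, 0.97, 0.76, 0.51, 0.01
lx·mx: 0, 0, 3.92, 2.91, 6.84, 3.06, 0.02 → R0 = 16.75
x·lx·mx: 0, 0, 7.84, 8.73, 27.36, 15.3, 0.12 → Σ = 59.35
T = 59.35 / 16.75 = 3.543284… → 3.54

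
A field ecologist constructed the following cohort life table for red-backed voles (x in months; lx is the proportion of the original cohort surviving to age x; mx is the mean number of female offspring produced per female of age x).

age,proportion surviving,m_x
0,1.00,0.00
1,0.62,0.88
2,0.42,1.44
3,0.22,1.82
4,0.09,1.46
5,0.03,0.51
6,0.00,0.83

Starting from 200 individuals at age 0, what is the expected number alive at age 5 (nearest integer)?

Expected survivors = N0 · l_5 = 200 × 0.03 = 6 → 6

6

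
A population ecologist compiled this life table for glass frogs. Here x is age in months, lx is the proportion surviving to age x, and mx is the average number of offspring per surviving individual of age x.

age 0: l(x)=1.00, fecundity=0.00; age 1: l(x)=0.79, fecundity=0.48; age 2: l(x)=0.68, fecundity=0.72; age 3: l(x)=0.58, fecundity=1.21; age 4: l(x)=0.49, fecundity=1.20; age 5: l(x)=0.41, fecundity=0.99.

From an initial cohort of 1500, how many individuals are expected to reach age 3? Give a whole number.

870

Expected survivors = N0 · l_3 = 1500 × 0.58 = 870 → 870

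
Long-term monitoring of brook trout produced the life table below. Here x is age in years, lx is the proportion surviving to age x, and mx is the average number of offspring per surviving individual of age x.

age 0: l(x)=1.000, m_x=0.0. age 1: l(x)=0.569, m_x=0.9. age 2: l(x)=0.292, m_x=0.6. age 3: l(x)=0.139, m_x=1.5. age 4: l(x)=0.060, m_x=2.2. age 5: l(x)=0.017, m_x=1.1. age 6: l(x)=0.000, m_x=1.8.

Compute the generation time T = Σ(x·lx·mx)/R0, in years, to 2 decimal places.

2.02

lx·mx: 0, 0.5121, 0.1752, 0.2085, 0.132, 0.0187, 0 → R0 = 1.0465
x·lx·mx: 0, 0.5121, 0.3504, 0.6255, 0.528, 0.0935, 0 → Σ = 2.1095
T = 2.1095 / 1.0465 = 2.015767… → 2.02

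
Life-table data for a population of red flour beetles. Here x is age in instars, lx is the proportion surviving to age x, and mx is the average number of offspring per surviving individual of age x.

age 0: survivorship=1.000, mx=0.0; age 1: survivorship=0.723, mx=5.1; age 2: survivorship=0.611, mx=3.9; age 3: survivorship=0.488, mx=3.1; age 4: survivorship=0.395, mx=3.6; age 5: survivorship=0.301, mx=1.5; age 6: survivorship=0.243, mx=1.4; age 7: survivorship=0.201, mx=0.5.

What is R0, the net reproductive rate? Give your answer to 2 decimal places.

lx·mx by age: 0, 3.6873, 2.3829, 1.5128, 1.422, 0.4515, 0.3402, 0.1005
R0 = Σ lx·mx = 9.8972 → 9.90

9.90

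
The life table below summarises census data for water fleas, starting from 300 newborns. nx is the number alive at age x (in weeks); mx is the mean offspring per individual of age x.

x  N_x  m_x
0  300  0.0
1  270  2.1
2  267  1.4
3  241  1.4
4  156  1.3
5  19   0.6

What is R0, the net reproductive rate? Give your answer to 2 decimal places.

4.97

lx = nx/n0 = nx/300: 1, 0.9, 0.89, 0.80333…, 0.52, 0.06333…
lx·mx by age: 0, 1.89, 1.246, 1.124667…, 0.676, 0.038…
R0 = Σ lx·mx = 4.974667… → 4.97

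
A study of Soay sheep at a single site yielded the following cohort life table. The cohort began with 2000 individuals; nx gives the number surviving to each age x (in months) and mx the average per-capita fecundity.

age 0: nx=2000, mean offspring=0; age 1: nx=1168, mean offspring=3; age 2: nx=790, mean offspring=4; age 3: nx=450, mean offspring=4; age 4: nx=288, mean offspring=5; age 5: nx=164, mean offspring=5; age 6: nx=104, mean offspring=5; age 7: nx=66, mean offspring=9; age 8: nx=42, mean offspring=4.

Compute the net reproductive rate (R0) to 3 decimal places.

lx = nx/n0 = nx/2000: 1, 0.584, 0.395, 0.225, 0.144, 0.082, 0.052, 0.033, 0.021
lx·mx by age: 0, 1.752, 1.58, 0.9, 0.72, 0.41, 0.26, 0.297, 0.084
R0 = Σ lx·mx = 6.003 → 6.003

6.003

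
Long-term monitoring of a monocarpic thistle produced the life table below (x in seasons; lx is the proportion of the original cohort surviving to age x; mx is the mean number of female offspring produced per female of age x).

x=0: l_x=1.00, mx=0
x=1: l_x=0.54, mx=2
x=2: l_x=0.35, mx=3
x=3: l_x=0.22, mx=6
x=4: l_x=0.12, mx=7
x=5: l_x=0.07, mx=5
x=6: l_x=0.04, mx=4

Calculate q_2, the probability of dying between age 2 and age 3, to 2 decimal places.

0.37

q_2 = (l_2 − l_3) / l_2 = (0.35 − 0.22) / 0.35
     = 0.13 / 0.35 = 0.371429… → 0.37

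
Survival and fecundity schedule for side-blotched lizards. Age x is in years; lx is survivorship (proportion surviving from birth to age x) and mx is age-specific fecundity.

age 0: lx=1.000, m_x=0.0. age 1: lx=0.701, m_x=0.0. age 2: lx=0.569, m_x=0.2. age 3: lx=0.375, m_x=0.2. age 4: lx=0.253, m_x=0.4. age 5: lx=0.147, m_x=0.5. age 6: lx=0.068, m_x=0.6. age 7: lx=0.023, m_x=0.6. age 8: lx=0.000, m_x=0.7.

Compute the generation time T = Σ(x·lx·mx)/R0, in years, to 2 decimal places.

lx·mx: 0, 0, 0.1138, 0.075, 0.1012, 0.0735, 0.0408, 0.0138, 0 → R0 = 0.4181
x·lx·mx: 0, 0, 0.2276, 0.225, 0.4048, 0.3675, 0.2448, 0.0966, 0 → Σ = 1.5663
T = 1.5663 / 0.4181 = 3.746233… → 3.75

3.75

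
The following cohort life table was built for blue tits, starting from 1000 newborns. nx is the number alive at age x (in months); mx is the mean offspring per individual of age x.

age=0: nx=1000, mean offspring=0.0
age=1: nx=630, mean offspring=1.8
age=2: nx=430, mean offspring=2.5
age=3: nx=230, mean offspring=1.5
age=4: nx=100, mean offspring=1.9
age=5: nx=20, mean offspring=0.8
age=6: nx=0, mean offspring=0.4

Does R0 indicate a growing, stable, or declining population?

lx = nx/n0 = nx/1000: 1, 0.63, 0.43, 0.23, 0.1, 0.02, 0
R0 = Σ lx·mx = 0 + 1.134 + 1.075 + 0.345 + 0.19 + 0.016 + 0 = 2.76
R0 > 1, so the population is growing.

growing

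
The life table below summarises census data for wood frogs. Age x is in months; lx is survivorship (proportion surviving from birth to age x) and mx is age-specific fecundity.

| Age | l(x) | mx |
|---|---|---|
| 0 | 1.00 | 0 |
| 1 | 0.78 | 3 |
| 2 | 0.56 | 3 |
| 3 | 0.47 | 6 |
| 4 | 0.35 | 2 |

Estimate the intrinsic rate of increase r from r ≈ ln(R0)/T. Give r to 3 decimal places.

0.898

R0 = Σ lx·mx = 0 + 2.34 + 1.68 + 2.82 + 0.7 = 7.54
Σ x·lx·mx = 16.96; T = 16.96/7.54 = 2.24934…
r ≈ ln(R0)/T = ln(7.54)/2.24934… = 0.89814… → 0.898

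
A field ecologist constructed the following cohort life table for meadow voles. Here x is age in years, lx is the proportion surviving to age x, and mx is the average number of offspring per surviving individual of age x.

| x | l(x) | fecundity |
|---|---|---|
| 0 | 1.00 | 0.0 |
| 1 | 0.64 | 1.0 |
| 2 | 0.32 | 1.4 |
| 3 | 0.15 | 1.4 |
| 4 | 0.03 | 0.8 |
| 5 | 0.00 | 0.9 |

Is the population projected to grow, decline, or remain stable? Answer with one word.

R0 = Σ lx·mx = 0 + 0.64 + 0.448 + 0.21 + 0.024 + 0 = 1.322
R0 > 1, so the population is growing.

growing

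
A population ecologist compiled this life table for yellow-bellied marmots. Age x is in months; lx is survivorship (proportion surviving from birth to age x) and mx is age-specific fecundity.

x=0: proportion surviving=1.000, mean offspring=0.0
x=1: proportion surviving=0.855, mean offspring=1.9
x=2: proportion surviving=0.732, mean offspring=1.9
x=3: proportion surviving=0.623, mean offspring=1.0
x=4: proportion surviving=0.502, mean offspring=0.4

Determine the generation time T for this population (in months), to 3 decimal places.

lx·mx: 0, 1.6245, 1.3908, 0.623, 0.2008 → R0 = 3.8391
x·lx·mx: 0, 1.6245, 2.7816, 1.869, 0.8032 → Σ = 7.0783
T = 7.0783 / 3.8391 = 1.843739… → 1.844

1.844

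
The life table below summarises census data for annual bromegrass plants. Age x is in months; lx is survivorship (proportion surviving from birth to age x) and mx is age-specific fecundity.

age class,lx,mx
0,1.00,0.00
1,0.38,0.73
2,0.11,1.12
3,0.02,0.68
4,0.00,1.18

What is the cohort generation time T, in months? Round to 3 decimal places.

lx·mx: 0, 0.2774, 0.1232, 0.0136, 0 → R0 = 0.4142
x·lx·mx: 0, 0.2774, 0.2464, 0.0408, 0 → Σ = 0.5646
T = 0.5646 / 0.4142 = 1.36311… → 1.363

1.363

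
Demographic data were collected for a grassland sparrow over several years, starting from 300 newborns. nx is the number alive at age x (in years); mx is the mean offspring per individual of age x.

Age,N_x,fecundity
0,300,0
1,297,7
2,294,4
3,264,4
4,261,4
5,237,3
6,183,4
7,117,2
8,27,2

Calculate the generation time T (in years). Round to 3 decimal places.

lx = nx/n0 = nx/300: 1, 0.99, 0.98, 0.88, 0.87, 0.79, 0.61, 0.39, 0.09
lx·mx: 0, 6.93, 3.92, 3.52, 3.48, 2.37, 2.44, 0.78, 0.18 → R0 = 23.62
x·lx·mx: 0, 6.93, 7.84, 10.56, 13.92, 11.85, 14.64, 5.46, 1.44 → Σ = 72.64
T = 72.64 / 23.62 = 3.07536… → 3.075

3.075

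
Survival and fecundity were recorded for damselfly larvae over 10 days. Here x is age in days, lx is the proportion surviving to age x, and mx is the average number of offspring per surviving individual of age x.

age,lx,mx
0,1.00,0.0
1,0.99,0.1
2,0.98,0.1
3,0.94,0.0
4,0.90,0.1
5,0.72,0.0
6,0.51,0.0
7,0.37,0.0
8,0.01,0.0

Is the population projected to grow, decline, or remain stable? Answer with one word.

R0 = Σ lx·mx = 0 + 0.099 + 0.098 + 0 + 0.09 + 0 + 0 + 0 + 0 = 0.287
R0 < 1, so the population is declining.

declining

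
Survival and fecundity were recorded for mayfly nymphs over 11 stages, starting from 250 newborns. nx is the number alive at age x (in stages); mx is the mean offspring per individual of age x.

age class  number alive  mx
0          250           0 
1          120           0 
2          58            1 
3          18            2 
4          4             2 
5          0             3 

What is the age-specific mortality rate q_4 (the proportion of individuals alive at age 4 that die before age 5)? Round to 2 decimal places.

lx = nx/n0 = nx/250: 1, 0.48, 0.232, 0.072, 0.016, 0
q_4 = (l_4 − l_5) / l_4 = (0.016 − 0) / 0.016
     = 0.016 / 0.016 = 1 → 1.00

1.00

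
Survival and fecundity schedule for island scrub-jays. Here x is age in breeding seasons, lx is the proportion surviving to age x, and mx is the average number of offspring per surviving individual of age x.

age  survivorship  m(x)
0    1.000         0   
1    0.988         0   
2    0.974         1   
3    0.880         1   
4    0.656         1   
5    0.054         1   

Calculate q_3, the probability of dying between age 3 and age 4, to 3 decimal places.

q_3 = (l_3 − l_4) / l_3 = (0.88 − 0.656) / 0.88
     = 0.224 / 0.88 = 0.254545… → 0.255

0.255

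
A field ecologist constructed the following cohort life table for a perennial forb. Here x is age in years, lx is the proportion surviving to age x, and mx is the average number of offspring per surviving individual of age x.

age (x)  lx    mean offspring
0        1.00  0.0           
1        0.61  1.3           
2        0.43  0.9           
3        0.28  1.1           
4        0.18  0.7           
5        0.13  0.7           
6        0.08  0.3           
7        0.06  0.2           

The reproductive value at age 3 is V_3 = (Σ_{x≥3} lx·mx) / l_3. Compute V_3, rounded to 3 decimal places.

lx·mx for x ≥ 3: 0.308, 0.126, 0.091, 0.024, 0.012 → sum = 0.561
V_3 = 0.561 / l_3 = 0.561 / 0.28 = 2.003571… → 2.004

2.004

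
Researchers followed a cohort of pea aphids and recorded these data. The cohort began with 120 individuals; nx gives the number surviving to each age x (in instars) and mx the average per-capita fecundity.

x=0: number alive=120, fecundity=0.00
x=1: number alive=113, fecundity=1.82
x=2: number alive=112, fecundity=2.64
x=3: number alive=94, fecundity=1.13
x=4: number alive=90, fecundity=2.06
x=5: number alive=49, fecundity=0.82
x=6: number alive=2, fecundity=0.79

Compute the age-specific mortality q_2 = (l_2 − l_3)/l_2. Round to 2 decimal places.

lx = nx/n0 = nx/120: 1, 0.94167…, 0.93333…, 0.78333…, 0.75, 0.40833…, 0.01667…
q_2 = (l_2 − l_3) / l_2 = (0.933333… − 0.783333…) / 0.933333…
     = 0.15… / 0.933333… = 0.160714… → 0.16

0.16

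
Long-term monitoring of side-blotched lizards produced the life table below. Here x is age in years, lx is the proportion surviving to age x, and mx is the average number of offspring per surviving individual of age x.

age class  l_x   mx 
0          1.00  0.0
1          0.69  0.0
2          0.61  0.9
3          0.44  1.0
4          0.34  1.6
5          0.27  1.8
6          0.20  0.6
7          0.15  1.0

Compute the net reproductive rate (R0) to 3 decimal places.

2.289

lx·mx by age: 0, 0, 0.549, 0.44, 0.544, 0.486, 0.12, 0.15
R0 = Σ lx·mx = 2.289 → 2.289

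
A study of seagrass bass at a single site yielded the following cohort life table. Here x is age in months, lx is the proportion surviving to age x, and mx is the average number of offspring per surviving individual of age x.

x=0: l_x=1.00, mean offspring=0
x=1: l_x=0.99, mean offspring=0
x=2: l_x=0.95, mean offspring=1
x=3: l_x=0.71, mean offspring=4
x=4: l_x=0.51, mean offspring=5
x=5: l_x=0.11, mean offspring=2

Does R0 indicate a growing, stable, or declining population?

R0 = Σ lx·mx = 0 + 0 + 0.95 + 2.84 + 2.55 + 0.22 = 6.56
R0 > 1, so the population is growing.

growing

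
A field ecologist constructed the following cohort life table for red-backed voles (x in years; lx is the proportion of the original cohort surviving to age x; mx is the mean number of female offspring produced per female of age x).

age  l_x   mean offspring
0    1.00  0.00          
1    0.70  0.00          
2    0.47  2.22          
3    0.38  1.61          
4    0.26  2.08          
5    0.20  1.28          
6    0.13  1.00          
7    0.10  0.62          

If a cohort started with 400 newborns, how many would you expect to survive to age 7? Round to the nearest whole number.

40

Expected survivors = N0 · l_7 = 400 × 0.10 = 40 → 40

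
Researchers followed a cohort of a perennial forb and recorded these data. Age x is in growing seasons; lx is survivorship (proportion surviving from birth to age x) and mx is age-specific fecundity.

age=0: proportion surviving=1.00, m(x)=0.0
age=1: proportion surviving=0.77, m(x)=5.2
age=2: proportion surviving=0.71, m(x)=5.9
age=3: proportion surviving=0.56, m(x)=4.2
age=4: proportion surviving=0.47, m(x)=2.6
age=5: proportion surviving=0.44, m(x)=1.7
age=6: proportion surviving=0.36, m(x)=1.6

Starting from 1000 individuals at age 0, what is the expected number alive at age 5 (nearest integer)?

440

Expected survivors = N0 · l_5 = 1000 × 0.44 = 440 → 440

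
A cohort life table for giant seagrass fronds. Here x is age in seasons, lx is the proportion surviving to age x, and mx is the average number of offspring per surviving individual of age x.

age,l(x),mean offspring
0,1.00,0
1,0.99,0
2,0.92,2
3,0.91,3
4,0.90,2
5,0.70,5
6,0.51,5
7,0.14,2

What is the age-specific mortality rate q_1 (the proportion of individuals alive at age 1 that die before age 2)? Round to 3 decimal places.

q_1 = (l_1 − l_2) / l_1 = (0.99 − 0.92) / 0.99
     = 0.07 / 0.99 = 0.070707… → 0.071

0.071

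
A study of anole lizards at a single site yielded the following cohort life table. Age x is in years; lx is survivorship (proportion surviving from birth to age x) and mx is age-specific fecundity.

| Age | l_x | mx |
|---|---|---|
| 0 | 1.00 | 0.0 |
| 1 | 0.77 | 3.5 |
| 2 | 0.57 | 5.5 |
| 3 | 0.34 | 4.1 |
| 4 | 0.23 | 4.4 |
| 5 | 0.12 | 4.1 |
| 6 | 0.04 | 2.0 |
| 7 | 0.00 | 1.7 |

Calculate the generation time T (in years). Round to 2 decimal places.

2.29

lx·mx: 0, 2.695, 3.135, 1.394, 1.012, 0.492, 0.08, 0 → R0 = 8.808
x·lx·mx: 0, 2.695, 6.27, 4.182, 4.048, 2.46, 0.48, 0 → Σ = 20.135
T = 20.135 / 8.808 = 2.28599… → 2.29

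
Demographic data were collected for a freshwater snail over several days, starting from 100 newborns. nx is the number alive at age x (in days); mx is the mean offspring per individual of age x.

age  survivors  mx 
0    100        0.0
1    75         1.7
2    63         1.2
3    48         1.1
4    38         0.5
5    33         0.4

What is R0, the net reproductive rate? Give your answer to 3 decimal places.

2.881

lx = nx/n0 = nx/100: 1, 0.75, 0.63, 0.48, 0.38, 0.33
lx·mx by age: 0, 1.275, 0.756, 0.528, 0.19, 0.132
R0 = Σ lx·mx = 2.881 → 2.881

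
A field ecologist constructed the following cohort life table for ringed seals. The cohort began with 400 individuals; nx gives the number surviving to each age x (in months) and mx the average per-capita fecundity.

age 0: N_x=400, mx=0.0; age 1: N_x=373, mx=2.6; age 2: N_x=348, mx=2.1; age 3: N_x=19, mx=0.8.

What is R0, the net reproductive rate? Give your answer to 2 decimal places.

4.29

lx = nx/n0 = nx/400: 1, 0.9325, 0.87, 0.0475
lx·mx by age: 0, 2.4245, 1.827, 0.038
R0 = Σ lx·mx = 4.2895 → 4.29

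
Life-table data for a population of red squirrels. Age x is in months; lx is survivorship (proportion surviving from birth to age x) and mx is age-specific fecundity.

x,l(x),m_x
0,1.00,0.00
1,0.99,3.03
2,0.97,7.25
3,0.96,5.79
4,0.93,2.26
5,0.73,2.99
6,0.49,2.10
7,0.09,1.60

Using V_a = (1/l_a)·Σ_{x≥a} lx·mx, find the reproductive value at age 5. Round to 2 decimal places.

4.60

lx·mx for x ≥ 5: 2.1827, 1.029, 0.144 → sum = 3.3557
V_5 = 3.3557 / l_5 = 3.3557 / 0.73 = 4.596849… → 4.60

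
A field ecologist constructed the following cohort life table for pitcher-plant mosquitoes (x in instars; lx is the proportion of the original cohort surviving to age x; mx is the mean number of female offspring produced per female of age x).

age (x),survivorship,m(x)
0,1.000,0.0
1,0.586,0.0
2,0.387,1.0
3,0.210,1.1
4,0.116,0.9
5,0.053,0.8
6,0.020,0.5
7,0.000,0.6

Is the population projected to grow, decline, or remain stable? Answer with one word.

R0 = Σ lx·mx = 0 + 0 + 0.387 + 0.231 + 0.1044 + 0.0424 + 0.01 + 0 = 0.7748
R0 < 1, so the population is declining.

declining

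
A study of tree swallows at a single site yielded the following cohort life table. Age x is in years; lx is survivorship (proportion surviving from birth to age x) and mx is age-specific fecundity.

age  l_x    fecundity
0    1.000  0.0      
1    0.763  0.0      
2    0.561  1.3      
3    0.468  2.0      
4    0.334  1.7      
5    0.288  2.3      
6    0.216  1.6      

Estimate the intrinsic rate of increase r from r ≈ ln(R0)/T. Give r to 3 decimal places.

R0 = Σ lx·mx = 0 + 0 + 0.7293 + 0.936 + 0.5678 + 0.6624 + 0.3456 = 3.2411
Σ x·lx·mx = 11.9234; T = 11.9234/3.2411 = 3.67881…
r ≈ ln(R0)/T = ln(3.2411)/3.67881… = 0.31964… → 0.320

0.320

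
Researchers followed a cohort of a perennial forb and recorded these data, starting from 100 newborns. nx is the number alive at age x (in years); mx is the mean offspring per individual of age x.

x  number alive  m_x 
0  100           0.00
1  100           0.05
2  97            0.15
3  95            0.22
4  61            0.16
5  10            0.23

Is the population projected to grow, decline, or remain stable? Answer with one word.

declining

lx = nx/n0 = nx/100: 1, 1, 0.97, 0.95, 0.61, 0.1
R0 = Σ lx·mx = 0 + 0.05 + 0.1455 + 0.209 + 0.0976 + 0.023 = 0.5251
R0 < 1, so the population is declining.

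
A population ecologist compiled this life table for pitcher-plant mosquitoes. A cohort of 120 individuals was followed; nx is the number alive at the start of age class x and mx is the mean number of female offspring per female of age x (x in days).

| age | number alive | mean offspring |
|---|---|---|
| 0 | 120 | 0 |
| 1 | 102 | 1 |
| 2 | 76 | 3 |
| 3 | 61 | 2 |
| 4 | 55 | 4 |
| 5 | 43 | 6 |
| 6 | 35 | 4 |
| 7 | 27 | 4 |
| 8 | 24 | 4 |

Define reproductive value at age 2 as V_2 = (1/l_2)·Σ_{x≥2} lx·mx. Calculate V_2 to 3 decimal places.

lx = nx/n0 = nx/120: 1, 0.85, 0.63333…, 0.50833…, 0.45833…, 0.35833…, 0.29167…, 0.225, 0.2
lx·mx for x ≥ 2: 1.9…, 1.016667…, 1.833333…, 2.15…, 1.166667…, 0.9, 0.8 → sum = 9.766667…
V_2 = 9.766667… / l_2 = 9.766667… / 0.633333… = 15.421053… → 15.421

15.421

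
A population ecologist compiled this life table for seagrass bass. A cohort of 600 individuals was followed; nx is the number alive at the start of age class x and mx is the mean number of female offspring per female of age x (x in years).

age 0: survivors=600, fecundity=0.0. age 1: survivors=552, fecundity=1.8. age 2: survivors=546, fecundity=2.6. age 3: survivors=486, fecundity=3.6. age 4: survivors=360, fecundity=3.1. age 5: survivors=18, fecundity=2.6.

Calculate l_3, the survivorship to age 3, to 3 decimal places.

0.810

l_3 = n_3/n_0 = 486/600 = 0.81 → 0.810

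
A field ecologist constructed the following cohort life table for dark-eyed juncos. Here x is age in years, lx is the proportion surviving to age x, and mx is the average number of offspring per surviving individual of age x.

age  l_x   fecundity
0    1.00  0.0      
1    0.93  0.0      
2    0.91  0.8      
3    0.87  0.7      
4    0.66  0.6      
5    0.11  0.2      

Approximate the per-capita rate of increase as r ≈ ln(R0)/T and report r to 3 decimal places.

0.198

R0 = Σ lx·mx = 0 + 0 + 0.728 + 0.609 + 0.396 + 0.022 = 1.755
Σ x·lx·mx = 4.977; T = 4.977/1.755 = 2.8359…
r ≈ ln(R0)/T = ln(1.755)/2.8359… = 0.19834… → 0.198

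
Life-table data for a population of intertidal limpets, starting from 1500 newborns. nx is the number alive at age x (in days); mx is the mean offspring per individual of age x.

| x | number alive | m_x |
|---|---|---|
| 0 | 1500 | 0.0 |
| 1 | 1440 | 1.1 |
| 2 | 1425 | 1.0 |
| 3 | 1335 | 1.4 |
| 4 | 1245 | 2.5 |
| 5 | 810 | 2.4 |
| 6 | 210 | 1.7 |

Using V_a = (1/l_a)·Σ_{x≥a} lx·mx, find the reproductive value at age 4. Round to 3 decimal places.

4.348

lx = nx/n0 = nx/1500: 1, 0.96, 0.95, 0.89, 0.83, 0.54, 0.14
lx·mx for x ≥ 4: 2.075, 1.296, 0.238 → sum = 3.609
V_4 = 3.609 / l_4 = 3.609 / 0.83 = 4.348193… → 4.348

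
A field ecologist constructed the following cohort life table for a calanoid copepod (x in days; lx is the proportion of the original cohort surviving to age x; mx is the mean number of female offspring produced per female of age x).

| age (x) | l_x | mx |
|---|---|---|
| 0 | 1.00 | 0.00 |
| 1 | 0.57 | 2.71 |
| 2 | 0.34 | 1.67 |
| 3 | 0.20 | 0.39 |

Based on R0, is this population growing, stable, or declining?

R0 = Σ lx·mx = 0 + 1.5447 + 0.5678 + 0.078 = 2.1905
R0 > 1, so the population is growing.

growing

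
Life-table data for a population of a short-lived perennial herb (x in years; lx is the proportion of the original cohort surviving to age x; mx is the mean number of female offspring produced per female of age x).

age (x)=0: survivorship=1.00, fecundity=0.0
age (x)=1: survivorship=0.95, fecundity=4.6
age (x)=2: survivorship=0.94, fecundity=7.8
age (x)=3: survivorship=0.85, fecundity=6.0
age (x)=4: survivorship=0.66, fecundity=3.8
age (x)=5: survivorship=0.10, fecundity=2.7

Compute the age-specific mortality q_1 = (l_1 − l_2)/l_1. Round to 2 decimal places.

0.01

q_1 = (l_1 − l_2) / l_1 = (0.95 − 0.94) / 0.95
     = 0.01 / 0.95 = 0.010526… → 0.01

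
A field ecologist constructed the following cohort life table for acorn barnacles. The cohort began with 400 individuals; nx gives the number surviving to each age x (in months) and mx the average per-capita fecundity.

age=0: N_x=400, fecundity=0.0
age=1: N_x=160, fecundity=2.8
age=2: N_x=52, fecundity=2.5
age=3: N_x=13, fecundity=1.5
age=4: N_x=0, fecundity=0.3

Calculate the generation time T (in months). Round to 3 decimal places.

1.283

lx = nx/n0 = nx/400: 1, 0.4, 0.13, 0.0325, 0
lx·mx: 0, 1.12, 0.325, 0.04875, 0 → R0 = 1.49375
x·lx·mx: 0, 1.12, 0.65, 0.14625, 0 → Σ = 1.91625
T = 1.91625 / 1.49375 = 1.282845… → 1.283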